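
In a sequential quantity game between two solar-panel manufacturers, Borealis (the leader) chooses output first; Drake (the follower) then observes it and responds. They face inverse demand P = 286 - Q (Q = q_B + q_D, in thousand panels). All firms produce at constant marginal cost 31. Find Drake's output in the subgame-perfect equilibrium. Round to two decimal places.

63.75

The follower Drake best-responds to any q_B: π_D = (286 - Q)q_D - 31q_D.
Setting the follower's marginal profit to zero, 255 - q_B - 2q_D = 0, i.e. q_D = (255 - q_B)/2.
Borealis substitutes q_D(q_B) into its own profit: π_B = q_B(286 - q_B - (255 - q_B)/2) - 31q_B = (317/2 - (1/2)q_B)q_B - 31q_B.
Maximising: ∂π_B/∂q_B = 255/2 - q_B = 0, giving q_B = 255/2.
Then q_D = (255 - 255/2)/2 = 255/4.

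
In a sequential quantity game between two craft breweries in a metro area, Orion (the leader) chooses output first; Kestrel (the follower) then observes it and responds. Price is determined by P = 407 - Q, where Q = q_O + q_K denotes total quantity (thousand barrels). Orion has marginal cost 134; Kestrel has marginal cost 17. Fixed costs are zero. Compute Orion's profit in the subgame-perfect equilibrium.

3042

The follower Kestrel best-responds to any q_O: π_K = (407 - Q)q_K - 17q_K.
∂π_K/∂q_K = 390 - q_O - 2q_K = 0 gives the reaction function q_K = (390 - q_O)/2.
The leader anticipates this reaction. Substituting into P = 407 - Q gives P = 212 - (1/2)q_O, so π_O = (212 - (1/2)q_O)q_O - 134q_O.
The leader's first-order condition 78 - q_O = 0 yields q_O = 78.
Then q_K = (390 - 78)/2 = 156.
Price P = 407 - 234 = 173.
Orion's profit: (173 - 134)·78 = 3042.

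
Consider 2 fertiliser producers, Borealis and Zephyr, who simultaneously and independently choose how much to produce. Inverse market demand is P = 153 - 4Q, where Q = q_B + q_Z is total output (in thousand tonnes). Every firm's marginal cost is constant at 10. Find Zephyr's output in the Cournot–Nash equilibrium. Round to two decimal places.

A representative firm's profit is π_i = q_i(153 - 4Q) - 10q_i.
Setting ∂π_i/∂q_i = 0 with rivals' quantities fixed: 143 - 8q_i - 4q_j = 0.
With identical firms every q_j equals q_i, so q_j = q_i and 143 = 12q_i, giving q_i = 143/12.

11.92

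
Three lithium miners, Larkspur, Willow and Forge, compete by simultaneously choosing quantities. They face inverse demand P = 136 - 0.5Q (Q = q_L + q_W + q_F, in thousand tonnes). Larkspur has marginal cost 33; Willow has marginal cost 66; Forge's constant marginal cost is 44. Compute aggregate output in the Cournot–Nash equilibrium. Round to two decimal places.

132.50

Larkspur's profit: π_L = (136 - 0.5Q)q_L - (33q_L). Setting ∂π_L/∂q_L = 0: 103 - q_L - (1/2)(q_W + q_F) = 0.
Willow's profit: π_W = (136 - 0.5Q)q_W - (66q_W). Setting ∂π_W/∂q_W = 0: 70 - q_W - (1/2)(q_L + q_F) = 0.
Forge's first-order condition: 92 - q_F - (1/2)(q_L + q_W) = 0.
Adding the 3 conditions: 265 − Q − Q = 0, i.e. Q = 265/2.
Back-substituting: q_L = (103 − 265/4)/(1/2) = 147/2, q_W = (70 − 265/4)/(1/2) = 15/2, q_F = (92 − 265/4)/(1/2) = 103/2.
Total output Q = 147/2 + 15/2 + 103/2 = 265/2.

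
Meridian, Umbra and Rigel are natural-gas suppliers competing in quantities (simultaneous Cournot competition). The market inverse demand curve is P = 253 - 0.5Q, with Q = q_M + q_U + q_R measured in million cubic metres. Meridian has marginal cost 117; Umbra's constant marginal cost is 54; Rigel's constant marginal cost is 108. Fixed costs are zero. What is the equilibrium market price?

Meridian's profit: π_M = (253 - 0.5Q)q_M - (117q_M). Setting ∂π_M/∂q_M = 0: 136 - q_M - (1/2)(q_U + q_R) = 0.
Umbra's profit: π_U = (253 - 0.5Q)q_U - (54q_U). Setting ∂π_U/∂q_U = 0: 199 - q_U - (1/2)(q_M + q_R) = 0.
Rigel's first-order condition: 145 - q_R - (1/2)(q_M + q_U) = 0.
Summing all 3 equations gives 480 − 2Q = 0, hence Q = 240.
Back-substituting: q_M = (136 − 120)/(1/2) = 32, q_U = (199 − 120)/(1/2) = 158, q_R = (145 − 120)/(1/2) = 50.
Total output Q = 240, so price P = 253 - (1/2)·240 = 133.

133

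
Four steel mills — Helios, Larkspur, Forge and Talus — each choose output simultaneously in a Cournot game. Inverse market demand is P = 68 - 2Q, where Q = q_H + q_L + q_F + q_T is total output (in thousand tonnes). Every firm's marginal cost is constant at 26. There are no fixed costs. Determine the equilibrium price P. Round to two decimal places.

Each firm earns π_i = (68 - 2Q)q_i - 26q_i.
First-order condition (treating rivals' output as given): 42 - 4q_i - 2·Σ_{j≠i} q_j = 0.
By symmetry each firm produces the same amount; substituting Σ_{j≠i} q_j = 3q_i yields q_i = 42/10 = 21/5.
Total output Q = 84/5, so price P = 68 - 2·(84/5) = 172/5.

34.40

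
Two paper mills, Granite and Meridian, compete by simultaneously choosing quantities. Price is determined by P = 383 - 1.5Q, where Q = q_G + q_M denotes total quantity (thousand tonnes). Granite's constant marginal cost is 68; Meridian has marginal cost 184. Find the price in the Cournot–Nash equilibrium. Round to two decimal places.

Granite's profit: π_G = (383 - 1.5Q)q_G - (68q_G). Setting ∂π_G/∂q_G = 0: 315 - 3q_G - (3/2)(q_M) = 0.
Meridian's first-order condition: 199 - 3q_M - (3/2)(q_G) = 0.
Rearranging gives the reaction functions q_G = (315 - (3/2)q_M)/3 and q_M = (199 - (3/2)q_G)/3.
Substituting one into the other gives q_G = 862/9 and q_M = 166/9.
Total output Q = 1028/9, so price P = 383 - (3/2)·(1028/9) = 635/3.

211.67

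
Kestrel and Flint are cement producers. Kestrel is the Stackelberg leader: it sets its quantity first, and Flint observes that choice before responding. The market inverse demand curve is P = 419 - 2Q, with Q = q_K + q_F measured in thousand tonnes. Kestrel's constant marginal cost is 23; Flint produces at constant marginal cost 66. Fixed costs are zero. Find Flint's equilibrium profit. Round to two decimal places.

Solve by backward induction. Given q_K, the follower Flint maximises π_F = (419 - 2q_K - 2q_F)q_F - 66q_F.
Setting the follower's marginal profit to zero, 353 - 2q_K - 4q_F = 0, i.e. q_F = (353 - 2q_K)/4.
Kestrel substitutes q_F(q_K) into its own profit: π_K = q_K(419 - 2q_K - (353 - 2q_K)/2) - 23q_K = (485/2 - q_K)q_K - 23q_K.
Maximising: ∂π_K/∂q_K = 439/2 - 2q_K = 0, giving q_K = 439/4.
Then q_F = (353 - 2·(439/4))/4 = 267/8.
Price P = 419 - 2·(1145/8) = 531/4.
Flint's profit: (531/4 - 66)·(267/8) = 2227.7813.

2227.78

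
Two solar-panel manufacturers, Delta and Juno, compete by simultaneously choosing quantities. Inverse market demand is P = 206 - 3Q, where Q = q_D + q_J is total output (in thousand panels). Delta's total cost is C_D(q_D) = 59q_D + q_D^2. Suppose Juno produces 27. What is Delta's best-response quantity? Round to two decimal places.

8.25

With the rival's output fixed at 27, Delta's profit is π_D = (206 - 3·27 - 3q_D)q_D - (59q_D + q_D²) = (125 - 3q_D)q_D - (59q_D + q_D²).
∂π_D/∂q_D = 66 - 8q_D = 0, so q_D = 33/4.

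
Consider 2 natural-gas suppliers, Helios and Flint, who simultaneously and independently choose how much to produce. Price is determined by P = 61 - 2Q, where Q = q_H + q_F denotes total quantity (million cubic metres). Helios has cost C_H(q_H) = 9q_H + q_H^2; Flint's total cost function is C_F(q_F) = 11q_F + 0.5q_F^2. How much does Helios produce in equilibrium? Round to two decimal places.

6.15

Helios's profit: π_H = (61 - 2Q)q_H - (9q_H + q_H²). Setting ∂π_H/∂q_H = 0: 52 - 6q_H - 2(q_F) = 0.
Flint's first-order condition: 50 - 5q_F - 2(q_H) = 0.
So q_H = (52 - 2q_F)/6 and q_F = (50 - 2q_H)/5.
Substituting one into the other gives q_H = 80/13 and q_F = 98/13.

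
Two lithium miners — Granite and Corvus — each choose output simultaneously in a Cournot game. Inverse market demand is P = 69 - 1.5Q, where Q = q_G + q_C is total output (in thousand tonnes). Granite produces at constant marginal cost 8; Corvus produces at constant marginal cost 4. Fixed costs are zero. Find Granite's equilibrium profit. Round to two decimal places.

Granite's profit: π_G = (69 - 1.5Q)q_G - (8q_G). Setting ∂π_G/∂q_G = 0: 61 - 3q_G - (3/2)(q_C) = 0.
Corvus's profit: π_C = (69 - 1.5Q)q_C - (4q_C). Setting ∂π_C/∂q_C = 0: 65 - 3q_C - (3/2)(q_G) = 0.
Best responses: q_G = (61 - (3/2)q_C)/3, q_C = (65 - (3/2)q_G)/3.
Substituting one into the other gives q_G = 38/3 and q_C = 46/3.
Price P = 69 - (3/2)·28 = 27.
Granite's profit: (27 - 8)·(38/3) = 722/3.

240.67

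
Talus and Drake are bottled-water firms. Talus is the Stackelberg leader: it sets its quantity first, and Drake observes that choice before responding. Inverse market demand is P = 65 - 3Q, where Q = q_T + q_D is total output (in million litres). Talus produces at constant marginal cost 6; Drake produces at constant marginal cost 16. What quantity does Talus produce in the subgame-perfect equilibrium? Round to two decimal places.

The follower Drake best-responds to any q_T: π_D = (65 - 3Q)q_D - 16q_D.
Follower FOC: 49 - 3q_T - 6q_D = 0, so q_D(q_T) = (49 - 3q_T)/6.
Talus substitutes q_D(q_T) into its own profit: π_T = q_T(65 - 3q_T - (49 - 3q_T)/2) - 6q_T = (81/2 - (3/2)q_T)q_T - 6q_T.
The leader's first-order condition 69/2 - 3q_T = 0 yields q_T = 23/2.
Then q_D = (49 - 3·(23/2))/6 = 29/12.

11.50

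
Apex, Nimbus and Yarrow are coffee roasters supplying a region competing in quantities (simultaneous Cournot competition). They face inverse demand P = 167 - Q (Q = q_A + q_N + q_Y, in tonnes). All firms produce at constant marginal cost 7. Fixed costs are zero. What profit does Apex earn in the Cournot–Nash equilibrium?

1600

A representative firm's profit is π_i = q_i(167 - Q) - 7q_i.
First-order condition (treating rivals' output as given): 160 - 2q_i - Σ_{j≠i} q_j = 0.
By symmetry each firm produces the same amount; substituting Σ_{j≠i} q_j = 2q_i yields q_i = 160/4 = 40.
Price P = 167 - 120 = 47.
Apex's profit: (47 - 7)·40 = 1600.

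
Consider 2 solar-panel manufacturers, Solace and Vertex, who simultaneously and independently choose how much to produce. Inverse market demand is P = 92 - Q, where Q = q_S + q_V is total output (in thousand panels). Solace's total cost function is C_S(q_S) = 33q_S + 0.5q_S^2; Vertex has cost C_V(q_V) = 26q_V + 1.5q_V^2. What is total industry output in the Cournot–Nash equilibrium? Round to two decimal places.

26.29

Solace's profit: π_S = (92 - Q)q_S - (33q_S + (1/2)q_S²). Setting ∂π_S/∂q_S = 0: 59 - 3q_S - (q_V) = 0.
Vertex's first-order condition: 66 - 5q_V - (q_S) = 0.
So q_S = (59 - q_V)/3 and q_V = (66 - q_S)/5.
Substituting one into the other gives q_S = 229/14 and q_V = 139/14.
Total output Q = 229/14 + 139/14 = 184/7.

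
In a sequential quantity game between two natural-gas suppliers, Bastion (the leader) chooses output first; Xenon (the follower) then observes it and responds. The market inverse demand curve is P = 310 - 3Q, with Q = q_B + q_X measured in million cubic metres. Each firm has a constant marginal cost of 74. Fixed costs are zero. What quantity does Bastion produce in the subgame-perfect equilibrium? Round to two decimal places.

39.33

The follower Xenon best-responds to any q_B: π_X = (310 - 3Q)q_X - 74q_X.
∂π_X/∂q_X = 236 - 3q_B - 6q_X = 0 gives the reaction function q_X = (236 - 3q_B)/6.
Bastion substitutes q_X(q_B) into its own profit: π_B = q_B(310 - 3q_B - (236 - 3q_B)/2) - 74q_B = (192 - (3/2)q_B)q_B - 74q_B.
Leader FOC: 118 - 3q_B = 0, so q_B = 118/3.
Then q_X = (236 - 3·(118/3))/6 = 59/3.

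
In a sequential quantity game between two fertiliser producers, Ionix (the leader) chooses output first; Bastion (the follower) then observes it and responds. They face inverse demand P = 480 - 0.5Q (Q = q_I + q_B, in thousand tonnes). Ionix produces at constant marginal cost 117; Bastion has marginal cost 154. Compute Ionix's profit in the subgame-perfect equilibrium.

The follower Bastion best-responds to any q_I: π_B = (480 - 0.5Q)q_B - 154q_B.
Follower FOC: 326 - (1/2)q_I - q_B = 0, so q_B(q_I) = (326 - (1/2)q_I).
Ionix substitutes q_B(q_I) into its own profit: π_I = q_I(480 - (1/2)q_I - (326 - (1/2)q_I)/2) - 117q_I = (317 - (1/4)q_I)q_I - 117q_I.
Leader FOC: 200 - (1/2)q_I = 0, so q_I = 400.
Then q_B = (326 - (1/2)·400) = 126.
Price P = 480 - (1/2)·526 = 217.
Ionix's profit: (217 - 117)·400 = 40000.

40000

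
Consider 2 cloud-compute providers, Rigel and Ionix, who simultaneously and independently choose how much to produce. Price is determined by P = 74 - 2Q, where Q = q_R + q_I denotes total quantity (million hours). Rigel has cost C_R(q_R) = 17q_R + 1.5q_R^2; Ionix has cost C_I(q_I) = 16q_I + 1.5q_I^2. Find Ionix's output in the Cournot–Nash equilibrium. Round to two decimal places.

6.49

Rigel's profit: π_R = (74 - 2Q)q_R - (17q_R + (3/2)q_R²). Setting ∂π_R/∂q_R = 0: 57 - 7q_R - 2(q_I) = 0.
Ionix's profit: π_I = (74 - 2Q)q_I - (16q_I + (3/2)q_I²). Setting ∂π_I/∂q_I = 0: 58 - 7q_I - 2(q_R) = 0.
Rearranging gives the reaction functions q_R = (57 - 2q_I)/7 and q_I = (58 - 2q_R)/7.
Solving the pair: q_R = 283/45, q_I = 292/45.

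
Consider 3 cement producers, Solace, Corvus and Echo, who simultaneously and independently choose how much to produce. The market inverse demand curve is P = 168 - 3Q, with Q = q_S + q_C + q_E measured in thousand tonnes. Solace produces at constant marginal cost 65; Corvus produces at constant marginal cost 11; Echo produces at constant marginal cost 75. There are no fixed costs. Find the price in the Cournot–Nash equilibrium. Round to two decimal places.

Solace's profit: π_S = (168 - 3Q)q_S - (65q_S). Setting ∂π_S/∂q_S = 0: 103 - 6q_S - 3(q_C + q_E) = 0.
Corvus's profit: π_C = (168 - 3Q)q_C - (11q_C). Setting ∂π_C/∂q_C = 0: 157 - 6q_C - 3(q_S + q_E) = 0.
Echo's first-order condition: 93 - 6q_E - 3(q_S + q_C) = 0.
Summing all 3 equations gives 353 − 12Q = 0, hence Q = 353/12.
Back-substituting: q_S = (103 − 353/4)/3 = 59/12, q_C = (157 − 353/4)/3 = 275/12, q_E = (93 − 353/4)/3 = 19/12.
Total output Q = 353/12, so price P = 168 - 3·(353/12) = 319/4.

79.75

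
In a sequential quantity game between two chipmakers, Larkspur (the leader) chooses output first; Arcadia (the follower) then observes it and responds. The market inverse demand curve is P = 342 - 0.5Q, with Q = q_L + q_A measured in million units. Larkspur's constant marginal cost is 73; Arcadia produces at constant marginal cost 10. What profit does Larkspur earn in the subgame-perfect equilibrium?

10609

Solve by backward induction. Given q_L, the follower Arcadia maximises π_A = (342 - (1/2)q_L - (1/2)q_A)q_A - 10q_A.
Setting the follower's marginal profit to zero, 332 - (1/2)q_L - q_A = 0, i.e. q_A = (332 - (1/2)q_L).
The leader anticipates this reaction. Substituting into P = 342 - 0.5Q gives P = 176 - (1/4)q_L, so π_L = (176 - (1/4)q_L)q_L - 73q_L.
Leader FOC: 103 - (1/2)q_L = 0, so q_L = 206.
Then q_A = (332 - (1/2)·206) = 229.
Price P = 342 - (1/2)·435 = 249/2.
Larkspur's profit: (249/2 - 73)·206 = 10609.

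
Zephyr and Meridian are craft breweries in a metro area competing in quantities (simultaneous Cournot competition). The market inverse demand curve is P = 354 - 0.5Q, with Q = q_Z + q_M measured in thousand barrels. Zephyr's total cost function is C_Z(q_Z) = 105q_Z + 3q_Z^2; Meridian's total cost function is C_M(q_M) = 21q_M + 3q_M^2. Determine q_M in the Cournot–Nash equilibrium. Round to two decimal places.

45.26

Zephyr's profit: π_Z = (354 - 0.5Q)q_Z - (105q_Z + 3q_Z²). Setting ∂π_Z/∂q_Z = 0: 249 - 7q_Z - (1/2)(q_M) = 0.
Meridian's first-order condition: 333 - 7q_M - (1/2)(q_Z) = 0.
Best responses: q_Z = (249 - (1/2)q_M)/7, q_M = (333 - (1/2)q_Z)/7.
Substituting one into the other gives q_Z = 32.3385 and q_M = 45.2615.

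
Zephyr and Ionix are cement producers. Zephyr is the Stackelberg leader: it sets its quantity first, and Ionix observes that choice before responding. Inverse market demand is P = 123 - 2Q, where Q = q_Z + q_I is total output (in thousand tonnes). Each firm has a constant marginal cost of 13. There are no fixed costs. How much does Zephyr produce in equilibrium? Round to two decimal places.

27.50

The follower Ionix best-responds to any q_Z: π_I = (123 - 2Q)q_I - 13q_I.
Follower FOC: 110 - 2q_Z - 4q_I = 0, so q_I(q_Z) = (110 - 2q_Z)/4.
Zephyr substitutes q_I(q_Z) into its own profit: π_Z = q_Z(123 - 2q_Z - (110 - 2q_Z)/2) - 13q_Z = (68 - q_Z)q_Z - 13q_Z.
Leader FOC: 55 - 2q_Z = 0, so q_Z = 55/2.
Then q_I = (110 - 2·(55/2))/4 = 55/4.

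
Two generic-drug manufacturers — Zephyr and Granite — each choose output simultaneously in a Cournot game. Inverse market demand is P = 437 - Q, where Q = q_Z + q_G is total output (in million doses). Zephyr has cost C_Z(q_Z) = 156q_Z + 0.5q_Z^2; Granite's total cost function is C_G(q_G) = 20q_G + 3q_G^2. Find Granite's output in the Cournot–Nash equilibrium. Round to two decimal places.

42.17

Zephyr's profit: π_Z = (437 - Q)q_Z - (156q_Z + (1/2)q_Z²). Setting ∂π_Z/∂q_Z = 0: 281 - 3q_Z - (q_G) = 0.
Granite's first-order condition: 417 - 8q_G - (q_Z) = 0.
Best responses: q_Z = (281 - q_G)/3, q_G = (417 - q_Z)/8.
Solving the pair: q_Z = 1831/23, q_G = 970/23.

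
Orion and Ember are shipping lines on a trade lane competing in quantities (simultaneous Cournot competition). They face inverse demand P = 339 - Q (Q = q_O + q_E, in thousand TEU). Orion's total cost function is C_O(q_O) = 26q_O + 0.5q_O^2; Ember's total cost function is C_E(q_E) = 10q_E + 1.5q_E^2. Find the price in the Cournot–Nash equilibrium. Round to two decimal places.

Orion's profit: π_O = (339 - Q)q_O - (26q_O + (1/2)q_O²). Setting ∂π_O/∂q_O = 0: 313 - 3q_O - (q_E) = 0.
Ember's profit: π_E = (339 - Q)q_E - (10q_E + (3/2)q_E²). Setting ∂π_E/∂q_E = 0: 329 - 5q_E - (q_O) = 0.
Rearranging gives the reaction functions q_O = (313 - q_E)/3 and q_E = (329 - q_O)/5.
Substituting one into the other gives q_O = 618/7 and q_E = 337/7.
Total output Q = 955/7, so price P = 339 - 955/7 = 1418/7.

202.57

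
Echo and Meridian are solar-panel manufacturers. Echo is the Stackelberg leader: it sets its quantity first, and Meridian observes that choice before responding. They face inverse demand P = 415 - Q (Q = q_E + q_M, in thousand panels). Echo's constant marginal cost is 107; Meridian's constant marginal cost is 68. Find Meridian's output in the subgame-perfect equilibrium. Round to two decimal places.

The follower Meridian best-responds to any q_E: π_M = (415 - Q)q_M - 68q_M.
∂π_M/∂q_M = 347 - q_E - 2q_M = 0 gives the reaction function q_M = (347 - q_E)/2.
Echo substitutes q_M(q_E) into its own profit: π_E = q_E(415 - q_E - (347 - q_E)/2) - 107q_E = (483/2 - (1/2)q_E)q_E - 107q_E.
The leader's first-order condition 269/2 - q_E = 0 yields q_E = 269/2.
Then q_M = (347 - 269/2)/2 = 425/4.

106.25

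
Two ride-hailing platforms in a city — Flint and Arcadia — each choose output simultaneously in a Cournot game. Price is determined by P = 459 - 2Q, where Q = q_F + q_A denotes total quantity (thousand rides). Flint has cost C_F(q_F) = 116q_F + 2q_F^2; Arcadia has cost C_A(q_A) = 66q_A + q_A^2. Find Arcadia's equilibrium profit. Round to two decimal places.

Flint's profit: π_F = (459 - 2Q)q_F - (116q_F + 2q_F²). Setting ∂π_F/∂q_F = 0: 343 - 8q_F - 2(q_A) = 0.
Arcadia's first-order condition: 393 - 6q_A - 2(q_F) = 0.
Best responses: q_F = (343 - 2q_A)/8, q_A = (393 - 2q_F)/6.
Substituting one into the other gives q_F = 318/11 and q_A = 1229/22.
Price P = 459 - 2·(1865/22) = 289.4545.
Arcadia's profit: 289.4545·(1229/22) - 66·(1229/22) - (1229/22)² = 9362.2376.

9362.24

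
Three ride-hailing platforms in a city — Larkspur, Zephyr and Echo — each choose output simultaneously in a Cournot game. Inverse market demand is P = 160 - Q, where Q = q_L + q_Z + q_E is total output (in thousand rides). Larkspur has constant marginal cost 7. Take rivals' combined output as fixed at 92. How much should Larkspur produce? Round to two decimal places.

With rivals' combined output fixed at 92, Larkspur's profit is π_L = (160 - 92 - q_L)q_L - (7q_L) = (68 - q_L)q_L - (7q_L).
∂π_L/∂q_L = 61 - 2q_L = 0, so q_L = 61/2.

30.50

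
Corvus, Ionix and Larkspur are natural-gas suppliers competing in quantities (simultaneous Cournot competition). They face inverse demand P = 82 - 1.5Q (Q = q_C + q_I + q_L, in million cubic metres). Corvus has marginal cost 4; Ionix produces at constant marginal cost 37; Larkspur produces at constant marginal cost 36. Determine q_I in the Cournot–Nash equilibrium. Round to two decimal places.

1.83

Corvus's profit: π_C = (82 - 1.5Q)q_C - (4q_C). Setting ∂π_C/∂q_C = 0: 78 - 3q_C - (3/2)(q_I + q_L) = 0.
Ionix's profit: π_I = (82 - 1.5Q)q_I - (37q_I). Setting ∂π_I/∂q_I = 0: 45 - 3q_I - (3/2)(q_C + q_L) = 0.
Larkspur's profit: π_L = (82 - 1.5Q)q_L - (36q_L). Setting ∂π_L/∂q_L = 0: 46 - 3q_L - (3/2)(q_C + q_I) = 0.
Adding the 3 conditions: 169 − 3Q − 3Q = 0, i.e. Q = 169/6.
Back-substituting: q_C = (78 − 169/4)/(3/2) = 143/6, q_I = (45 − 169/4)/(3/2) = 11/6, q_L = (46 − 169/4)/(3/2) = 5/2.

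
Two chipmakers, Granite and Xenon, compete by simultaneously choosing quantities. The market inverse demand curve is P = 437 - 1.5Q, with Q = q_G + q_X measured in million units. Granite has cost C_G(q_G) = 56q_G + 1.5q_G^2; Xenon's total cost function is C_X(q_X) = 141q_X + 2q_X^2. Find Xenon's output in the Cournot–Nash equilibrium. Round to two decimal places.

Granite's profit: π_G = (437 - 1.5Q)q_G - (56q_G + (3/2)q_G²). Setting ∂π_G/∂q_G = 0: 381 - 6q_G - (3/2)(q_X) = 0.
Xenon's profit: π_X = (437 - 1.5Q)q_X - (141q_X + 2q_X²). Setting ∂π_X/∂q_X = 0: 296 - 7q_X - (3/2)(q_G) = 0.
Best responses: q_G = (381 - (3/2)q_X)/6, q_X = (296 - (3/2)q_G)/7.
Substituting one into the other gives q_G = 55.9245 and q_X = 1606/53.

30.30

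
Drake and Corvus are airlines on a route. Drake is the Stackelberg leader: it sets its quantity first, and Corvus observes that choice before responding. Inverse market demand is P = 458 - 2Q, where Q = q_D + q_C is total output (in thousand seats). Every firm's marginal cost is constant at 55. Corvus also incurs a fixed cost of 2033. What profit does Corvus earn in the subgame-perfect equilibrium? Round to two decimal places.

3042.28

Solve by backward induction. Given q_D, the follower Corvus maximises π_C = (458 - 2q_D - 2q_C)q_C - 55q_C.
Setting the follower's marginal profit to zero, 403 - 2q_D - 4q_C = 0, i.e. q_C = (403 - 2q_D)/4.
Drake substitutes q_C(q_D) into its own profit: π_D = q_D(458 - 2q_D - (403 - 2q_D)/2) - 55q_D = (513/2 - q_D)q_D - 55q_D.
The leader's first-order condition 403/2 - 2q_D = 0 yields q_D = 403/4.
Then q_C = (403 - 2·(403/4))/4 = 403/8.
Price P = 458 - 2·(1209/8) = 623/4.
Corvus's profit: (623/4 - 55)·(403/8) - 2033 = 3042.2813.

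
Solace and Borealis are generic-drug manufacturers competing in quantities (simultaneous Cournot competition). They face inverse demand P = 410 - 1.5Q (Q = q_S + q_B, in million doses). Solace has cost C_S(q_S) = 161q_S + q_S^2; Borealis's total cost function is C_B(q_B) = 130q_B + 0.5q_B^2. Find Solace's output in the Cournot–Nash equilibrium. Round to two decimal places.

Solace's profit: π_S = (410 - 1.5Q)q_S - (161q_S + q_S²). Setting ∂π_S/∂q_S = 0: 249 - 5q_S - (3/2)(q_B) = 0.
Borealis's profit: π_B = (410 - 1.5Q)q_B - (130q_B + (1/2)q_B²). Setting ∂π_B/∂q_B = 0: 280 - 4q_B - (3/2)(q_S) = 0.
Rearranging gives the reaction functions q_S = (249 - (3/2)q_B)/5 and q_B = (280 - (3/2)q_S)/4.
Solving the pair: q_S = 32.4507, q_B = 57.8310.

32.45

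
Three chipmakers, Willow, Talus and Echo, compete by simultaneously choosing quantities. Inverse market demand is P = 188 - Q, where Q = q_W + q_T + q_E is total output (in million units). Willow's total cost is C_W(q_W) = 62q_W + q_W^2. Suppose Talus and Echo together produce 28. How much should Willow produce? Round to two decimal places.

With rivals' combined output fixed at 28, Willow's profit is π_W = (188 - 28 - q_W)q_W - (62q_W + q_W²) = (160 - q_W)q_W - (62q_W + q_W²).
∂π_W/∂q_W = 98 - 4q_W = 0, so q_W = 49/2.

24.50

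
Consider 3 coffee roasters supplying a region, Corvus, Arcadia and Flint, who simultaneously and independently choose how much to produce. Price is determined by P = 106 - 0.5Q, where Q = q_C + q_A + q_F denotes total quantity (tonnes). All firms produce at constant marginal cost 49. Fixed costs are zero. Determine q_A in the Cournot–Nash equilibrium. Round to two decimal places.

A representative firm's profit is π_i = q_i(106 - 0.5Q) - 49q_i.
Setting ∂π_i/∂q_i = 0 with rivals' quantities fixed: 57 - q_i - (1/2)·Σ_{j≠i} q_j = 0.
By symmetry each firm produces the same amount; substituting Σ_{j≠i} q_j = 2q_i yields q_i = 57/2.

28.50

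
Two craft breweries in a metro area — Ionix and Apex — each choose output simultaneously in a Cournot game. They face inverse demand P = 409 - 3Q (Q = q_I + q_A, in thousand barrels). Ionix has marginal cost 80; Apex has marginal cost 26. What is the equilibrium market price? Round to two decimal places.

Ionix's profit: π_I = (409 - 3Q)q_I - (80q_I). Setting ∂π_I/∂q_I = 0: 329 - 6q_I - 3(q_A) = 0.
Apex's first-order condition: 383 - 6q_A - 3(q_I) = 0.
Rearranging gives the reaction functions q_I = (329 - 3q_A)/6 and q_A = (383 - 3q_I)/6.
Solving the pair: q_I = 275/9, q_A = 437/9.
Total output Q = 712/9, so price P = 409 - 3·(712/9) = 515/3.

171.67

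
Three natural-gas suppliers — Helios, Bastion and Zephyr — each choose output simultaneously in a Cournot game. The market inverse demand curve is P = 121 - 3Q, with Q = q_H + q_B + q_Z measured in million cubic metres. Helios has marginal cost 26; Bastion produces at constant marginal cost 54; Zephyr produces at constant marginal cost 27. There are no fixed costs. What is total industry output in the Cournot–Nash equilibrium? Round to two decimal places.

Helios's profit: π_H = (121 - 3Q)q_H - (26q_H). Setting ∂π_H/∂q_H = 0: 95 - 6q_H - 3(q_B + q_Z) = 0.
Bastion's profit: π_B = (121 - 3Q)q_B - (54q_B). Setting ∂π_B/∂q_B = 0: 67 - 6q_B - 3(q_H + q_Z) = 0.
Zephyr's first-order condition: 94 - 6q_Z - 3(q_H + q_B) = 0.
Adding the 3 conditions: 256 − 6Q − 6Q = 0, i.e. Q = 64/3.
Back-substituting: q_H = (95 − 64)/3 = 31/3, q_B = (67 − 64)/3 = 1, q_Z = (94 − 64)/3 = 10.
Total output Q = 31/3 + 1 + 10 = 64/3.

21.33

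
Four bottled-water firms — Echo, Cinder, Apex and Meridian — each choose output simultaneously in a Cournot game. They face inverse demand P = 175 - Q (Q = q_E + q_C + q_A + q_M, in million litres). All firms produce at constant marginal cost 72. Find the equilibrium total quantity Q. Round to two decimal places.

82.40

A representative firm's profit is π_i = q_i(175 - Q) - 72q_i.
First-order condition (treating rivals' output as given): 103 - 2q_i - Σ_{j≠i} q_j = 0.
With identical firms every q_j equals q_i, so Σ_{j≠i} q_j = 3q_i and 103 = 5q_i, giving q_i = 103/5.
Total output Q = 103/5 + 103/5 + 103/5 + 103/5 = 412/5.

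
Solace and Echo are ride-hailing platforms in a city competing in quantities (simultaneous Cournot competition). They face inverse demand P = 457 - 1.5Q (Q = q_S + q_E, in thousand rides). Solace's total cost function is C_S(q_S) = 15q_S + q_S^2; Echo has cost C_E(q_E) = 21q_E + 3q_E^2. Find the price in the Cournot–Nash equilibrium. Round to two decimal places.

Solace's profit: π_S = (457 - 1.5Q)q_S - (15q_S + q_S²). Setting ∂π_S/∂q_S = 0: 442 - 5q_S - (3/2)(q_E) = 0.
Echo's first-order condition: 436 - 9q_E - (3/2)(q_S) = 0.
So q_S = (442 - (3/2)q_E)/5 and q_E = (436 - (3/2)q_S)/9.
Substituting one into the other gives q_S = 77.7544 and q_E = 35.4854.
Total output Q = 113.2398, so price P = 457 - (3/2)·113.2398 = 287.1404.

287.14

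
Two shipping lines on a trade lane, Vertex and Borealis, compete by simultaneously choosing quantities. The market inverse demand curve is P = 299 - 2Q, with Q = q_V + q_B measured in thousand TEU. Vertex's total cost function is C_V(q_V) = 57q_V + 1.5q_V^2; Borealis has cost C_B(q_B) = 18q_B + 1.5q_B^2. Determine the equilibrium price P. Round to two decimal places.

Vertex's profit: π_V = (299 - 2Q)q_V - (57q_V + (3/2)q_V²). Setting ∂π_V/∂q_V = 0: 242 - 7q_V - 2(q_B) = 0.
Borealis's profit: π_B = (299 - 2Q)q_B - (18q_B + (3/2)q_B²). Setting ∂π_B/∂q_B = 0: 281 - 7q_B - 2(q_V) = 0.
Rearranging gives the reaction functions q_V = (242 - 2q_B)/7 and q_B = (281 - 2q_V)/7.
Solving the pair: q_V = 1132/45, q_B = 1483/45.
Total output Q = 523/9, so price P = 299 - 2·(523/9) = 1645/9.

182.78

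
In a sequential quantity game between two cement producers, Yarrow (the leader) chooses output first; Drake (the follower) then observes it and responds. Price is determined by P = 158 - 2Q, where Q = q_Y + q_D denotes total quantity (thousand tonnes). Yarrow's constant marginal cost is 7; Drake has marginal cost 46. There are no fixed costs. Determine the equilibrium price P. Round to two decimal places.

54.50

The follower Drake best-responds to any q_Y: π_D = (158 - 2Q)q_D - 46q_D.
Follower FOC: 112 - 2q_Y - 4q_D = 0, so q_D(q_Y) = (112 - 2q_Y)/4.
The leader anticipates this reaction. Substituting into P = 158 - 2Q gives P = 102 - q_Y, so π_Y = (102 - q_Y)q_Y - 7q_Y.
The leader's first-order condition 95 - 2q_Y = 0 yields q_Y = 95/2.
Then q_D = (112 - 2·(95/2))/4 = 17/4.
Total output Q = 207/4, so price P = 158 - 2·(207/4) = 109/2.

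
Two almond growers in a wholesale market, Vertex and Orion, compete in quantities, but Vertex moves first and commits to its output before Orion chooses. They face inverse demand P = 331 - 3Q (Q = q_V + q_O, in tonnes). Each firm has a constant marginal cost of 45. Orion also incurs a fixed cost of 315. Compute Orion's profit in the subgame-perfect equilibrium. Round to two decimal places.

The follower Orion best-responds to any q_V: π_O = (331 - 3Q)q_O - 45q_O.
∂π_O/∂q_O = 286 - 3q_V - 6q_O = 0 gives the reaction function q_O = (286 - 3q_V)/6.
Vertex substitutes q_O(q_V) into its own profit: π_V = q_V(331 - 3q_V - (286 - 3q_V)/2) - 45q_V = (188 - (3/2)q_V)q_V - 45q_V.
Leader FOC: 143 - 3q_V = 0, so q_V = 143/3.
Then q_O = (286 - 3·(143/3))/6 = 143/6.
Price P = 331 - 3·(143/2) = 233/2.
Orion's profit: (233/2 - 45)·(143/6) - 315 = 1389.0833.

1389.08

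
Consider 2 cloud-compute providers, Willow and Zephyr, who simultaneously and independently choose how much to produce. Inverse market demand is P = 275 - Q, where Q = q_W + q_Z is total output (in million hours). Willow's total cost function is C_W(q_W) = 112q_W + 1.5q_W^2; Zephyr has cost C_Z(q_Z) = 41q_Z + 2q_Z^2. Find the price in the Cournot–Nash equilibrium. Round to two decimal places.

214.62

Willow's profit: π_W = (275 - Q)q_W - (112q_W + (3/2)q_W²). Setting ∂π_W/∂q_W = 0: 163 - 5q_W - (q_Z) = 0.
Zephyr's profit: π_Z = (275 - Q)q_Z - (41q_Z + 2q_Z²). Setting ∂π_Z/∂q_Z = 0: 234 - 6q_Z - (q_W) = 0.
Best responses: q_W = (163 - q_Z)/5, q_Z = (234 - q_W)/6.
Solving the pair: q_W = 744/29, q_Z = 1007/29.
Total output Q = 1751/29, so price P = 275 - 1751/29 = 214.6207.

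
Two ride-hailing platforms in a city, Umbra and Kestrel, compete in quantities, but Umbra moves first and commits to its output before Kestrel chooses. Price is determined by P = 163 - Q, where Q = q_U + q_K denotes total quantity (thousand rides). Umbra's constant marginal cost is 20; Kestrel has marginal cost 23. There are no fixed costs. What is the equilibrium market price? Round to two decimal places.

56.50

Solve by backward induction. Given q_U, the follower Kestrel maximises π_K = (163 - q_U - q_K)q_K - 23q_K.
Follower FOC: 140 - q_U - 2q_K = 0, so q_K(q_U) = (140 - q_U)/2.
The leader anticipates this reaction. Substituting into P = 163 - Q gives P = 93 - (1/2)q_U, so π_U = (93 - (1/2)q_U)q_U - 20q_U.
Leader FOC: 73 - q_U = 0, so q_U = 73.
Then q_K = (140 - 73)/2 = 67/2.
Total output Q = 213/2, so price P = 163 - 213/2 = 113/2.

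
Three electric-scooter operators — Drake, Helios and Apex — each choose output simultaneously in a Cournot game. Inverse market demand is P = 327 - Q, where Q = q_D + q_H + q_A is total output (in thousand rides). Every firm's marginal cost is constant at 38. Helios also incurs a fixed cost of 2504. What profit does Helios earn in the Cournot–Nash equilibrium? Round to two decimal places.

2716.06

A representative firm's profit is π_i = q_i(327 - Q) - 38q_i.
First-order condition (treating rivals' output as given): 289 - 2q_i - Σ_{j≠i} q_j = 0.
With identical firms every q_j equals q_i, so Σ_{j≠i} q_j = 2q_i and 289 = 4q_i, giving q_i = 289/4.
Price P = 327 - 867/4 = 441/4.
Helios's profit: (441/4 - 38)·(289/4) - 2504 = 2716.0625.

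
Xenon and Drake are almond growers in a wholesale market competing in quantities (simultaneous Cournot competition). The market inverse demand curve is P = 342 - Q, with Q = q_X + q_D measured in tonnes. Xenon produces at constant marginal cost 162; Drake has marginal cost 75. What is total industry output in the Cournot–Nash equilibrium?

Xenon's profit: π_X = (342 - Q)q_X - (162q_X). Setting ∂π_X/∂q_X = 0: 180 - 2q_X - (q_D) = 0.
Drake's profit: π_D = (342 - Q)q_D - (75q_D). Setting ∂π_D/∂q_D = 0: 267 - 2q_D - (q_X) = 0.
Rearranging gives the reaction functions q_X = (180 - q_D)/2 and q_D = (267 - q_X)/2.
Substituting one into the other gives q_X = 31 and q_D = 118.
Total output Q = 31 + 118 = 149.

149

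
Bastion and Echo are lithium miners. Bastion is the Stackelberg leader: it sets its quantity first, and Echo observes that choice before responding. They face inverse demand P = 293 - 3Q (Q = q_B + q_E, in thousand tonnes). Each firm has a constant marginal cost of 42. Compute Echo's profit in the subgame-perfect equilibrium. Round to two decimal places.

Solve by backward induction. Given q_B, the follower Echo maximises π_E = (293 - 3q_B - 3q_E)q_E - 42q_E.
Follower FOC: 251 - 3q_B - 6q_E = 0, so q_E(q_B) = (251 - 3q_B)/6.
Bastion substitutes q_E(q_B) into its own profit: π_B = q_B(293 - 3q_B - (251 - 3q_B)/2) - 42q_B = (335/2 - (3/2)q_B)q_B - 42q_B.
The leader's first-order condition 251/2 - 3q_B = 0 yields q_B = 251/6.
Then q_E = (251 - 3·(251/6))/6 = 251/12.
Price P = 293 - 3·(251/4) = 419/4.
Echo's profit: (419/4 - 42)·(251/12) = 1312.5208.

1312.52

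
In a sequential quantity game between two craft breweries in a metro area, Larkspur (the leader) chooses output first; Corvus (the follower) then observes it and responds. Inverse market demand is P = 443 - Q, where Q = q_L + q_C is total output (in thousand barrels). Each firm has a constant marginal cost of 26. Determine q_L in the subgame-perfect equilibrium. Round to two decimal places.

208.50

Solve by backward induction. Given q_L, the follower Corvus maximises π_C = (443 - q_L - q_C)q_C - 26q_C.
∂π_C/∂q_C = 417 - q_L - 2q_C = 0 gives the reaction function q_C = (417 - q_L)/2.
Larkspur substitutes q_C(q_L) into its own profit: π_L = q_L(443 - q_L - (417 - q_L)/2) - 26q_L = (469/2 - (1/2)q_L)q_L - 26q_L.
Leader FOC: 417/2 - q_L = 0, so q_L = 417/2.
Then q_C = (417 - 417/2)/2 = 417/4.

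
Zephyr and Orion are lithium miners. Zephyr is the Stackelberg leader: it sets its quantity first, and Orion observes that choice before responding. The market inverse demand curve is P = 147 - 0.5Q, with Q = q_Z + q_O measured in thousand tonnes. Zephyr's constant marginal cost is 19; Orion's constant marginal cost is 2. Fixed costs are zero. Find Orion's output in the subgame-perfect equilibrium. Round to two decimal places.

Solve by backward induction. Given q_Z, the follower Orion maximises π_O = (147 - (1/2)q_Z - (1/2)q_O)q_O - 2q_O.
Follower FOC: 145 - (1/2)q_Z - q_O = 0, so q_O(q_Z) = (145 - (1/2)q_Z).
Zephyr substitutes q_O(q_Z) into its own profit: π_Z = q_Z(147 - (1/2)q_Z - (145 - (1/2)q_Z)/2) - 19q_Z = (149/2 - (1/4)q_Z)q_Z - 19q_Z.
Leader FOC: 111/2 - (1/2)q_Z = 0, so q_Z = 111.
Then q_O = (145 - (1/2)·111) = 179/2.

89.50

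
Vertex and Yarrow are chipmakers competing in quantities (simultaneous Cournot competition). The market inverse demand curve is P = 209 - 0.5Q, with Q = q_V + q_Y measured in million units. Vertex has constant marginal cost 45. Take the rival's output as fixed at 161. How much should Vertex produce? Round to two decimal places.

83.50

With the rival's output fixed at 161, Vertex's profit is π_V = (209 - (1/2)·161 - (1/2)q_V)q_V - (45q_V) = (257/2 - (1/2)q_V)q_V - (45q_V).
∂π_V/∂q_V = 167/2 - q_V = 0, so q_V = 167/2.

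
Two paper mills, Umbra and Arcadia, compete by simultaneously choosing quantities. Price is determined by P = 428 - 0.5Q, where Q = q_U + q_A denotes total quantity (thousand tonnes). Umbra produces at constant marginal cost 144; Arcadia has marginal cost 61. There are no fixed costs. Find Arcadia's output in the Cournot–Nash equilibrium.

300

Umbra's profit: π_U = (428 - 0.5Q)q_U - (144q_U). Setting ∂π_U/∂q_U = 0: 284 - q_U - (1/2)(q_A) = 0.
Arcadia's profit: π_A = (428 - 0.5Q)q_A - (61q_A). Setting ∂π_A/∂q_A = 0: 367 - q_A - (1/2)(q_U) = 0.
Rearranging gives the reaction functions q_U = (284 - (1/2)q_A) and q_A = (367 - (1/2)q_U).
Solving the pair: q_U = 134, q_A = 300.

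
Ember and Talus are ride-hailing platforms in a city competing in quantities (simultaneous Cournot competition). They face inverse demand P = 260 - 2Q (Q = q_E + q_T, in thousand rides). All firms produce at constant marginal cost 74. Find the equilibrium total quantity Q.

A representative firm's profit is π_i = q_i(260 - 2Q) - 74q_i.
First-order condition (treating rivals' output as given): 186 - 4q_i - 2q_j = 0.
With identical firms every q_j equals q_i, so q_j = q_i and 186 = 6q_i, giving q_i = 31.
Total output Q = 31 + 31 = 62.

62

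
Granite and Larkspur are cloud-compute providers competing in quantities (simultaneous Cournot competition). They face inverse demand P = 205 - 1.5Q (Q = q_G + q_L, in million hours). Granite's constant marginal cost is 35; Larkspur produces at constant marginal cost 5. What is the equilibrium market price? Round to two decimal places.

Granite's profit: π_G = (205 - 1.5Q)q_G - (35q_G). Setting ∂π_G/∂q_G = 0: 170 - 3q_G - (3/2)(q_L) = 0.
Larkspur's first-order condition: 200 - 3q_L - (3/2)(q_G) = 0.
So q_G = (170 - (3/2)q_L)/3 and q_L = (200 - (3/2)q_G)/3.
Solving the pair: q_G = 280/9, q_L = 460/9.
Total output Q = 740/9, so price P = 205 - (3/2)·(740/9) = 245/3.

81.67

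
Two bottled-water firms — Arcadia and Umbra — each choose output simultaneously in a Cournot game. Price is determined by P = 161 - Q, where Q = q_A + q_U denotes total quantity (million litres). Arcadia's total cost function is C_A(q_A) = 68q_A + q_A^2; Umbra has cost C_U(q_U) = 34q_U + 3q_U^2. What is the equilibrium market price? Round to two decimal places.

127.71

Arcadia's profit: π_A = (161 - Q)q_A - (68q_A + q_A²). Setting ∂π_A/∂q_A = 0: 93 - 4q_A - (q_U) = 0.
Umbra's first-order condition: 127 - 8q_U - (q_A) = 0.
Rearranging gives the reaction functions q_A = (93 - q_U)/4 and q_U = (127 - q_A)/8.
Solving the pair: q_A = 617/31, q_U = 415/31.
Total output Q = 1032/31, so price P = 161 - 1032/31 = 127.7097.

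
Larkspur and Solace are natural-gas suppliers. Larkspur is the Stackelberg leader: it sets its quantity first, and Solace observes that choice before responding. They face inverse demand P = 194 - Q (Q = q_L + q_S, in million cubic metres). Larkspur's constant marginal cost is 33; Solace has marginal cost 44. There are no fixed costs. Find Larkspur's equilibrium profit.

The follower Solace best-responds to any q_L: π_S = (194 - Q)q_S - 44q_S.
∂π_S/∂q_S = 150 - q_L - 2q_S = 0 gives the reaction function q_S = (150 - q_L)/2.
Larkspur substitutes q_S(q_L) into its own profit: π_L = q_L(194 - q_L - (150 - q_L)/2) - 33q_L = (119 - (1/2)q_L)q_L - 33q_L.
Maximising: ∂π_L/∂q_L = 86 - q_L = 0, giving q_L = 86.
Then q_S = (150 - 86)/2 = 32.
Price P = 194 - 118 = 76.
Larkspur's profit: (76 - 33)·86 = 3698.

3698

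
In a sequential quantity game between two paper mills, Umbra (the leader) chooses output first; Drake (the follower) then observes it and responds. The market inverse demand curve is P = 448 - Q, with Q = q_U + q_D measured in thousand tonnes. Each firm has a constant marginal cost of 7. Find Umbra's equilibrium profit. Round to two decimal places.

The follower Drake best-responds to any q_U: π_D = (448 - Q)q_D - 7q_D.
Setting the follower's marginal profit to zero, 441 - q_U - 2q_D = 0, i.e. q_D = (441 - q_U)/2.
Umbra substitutes q_D(q_U) into its own profit: π_U = q_U(448 - q_U - (441 - q_U)/2) - 7q_U = (455/2 - (1/2)q_U)q_U - 7q_U.
Maximising: ∂π_U/∂q_U = 441/2 - q_U = 0, giving q_U = 441/2.
Then q_D = (441 - 441/2)/2 = 441/4.
Price P = 448 - 1323/4 = 469/4.
Umbra's profit: (469/4 - 7)·(441/2) = 24310.1250.

24310.13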